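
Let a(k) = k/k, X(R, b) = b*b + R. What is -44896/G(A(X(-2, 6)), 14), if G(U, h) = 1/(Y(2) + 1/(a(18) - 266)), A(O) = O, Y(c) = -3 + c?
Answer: 11942336/265 ≈ 45065.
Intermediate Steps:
X(R, b) = R + b**2 (X(R, b) = b**2 + R = R + b**2)
a(k) = 1
G(U, h) = -265/266 (G(U, h) = 1/((-3 + 2) + 1/(1 - 266)) = 1/(-1 + 1/(-265)) = 1/(-1 - 1/265) = 1/(-266/265) = -265/266)
-44896/G(A(X(-2, 6)), 14) = -44896/(-265/266) = -44896*(-266/265) = 11942336/265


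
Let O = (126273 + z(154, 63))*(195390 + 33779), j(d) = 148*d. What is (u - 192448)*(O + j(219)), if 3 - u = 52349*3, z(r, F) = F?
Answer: -10118606736384432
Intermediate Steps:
u = -157044 (u = 3 - 52349*3 = 3 - 1*157047 = 3 - 157047 = -157044)
O = 28952294784 (O = (126273 + 63)*(195390 + 33779) = 126336*229169 = 28952294784)
(u - 192448)*(O + j(219)) = (-157044 - 192448)*(28952294784 + 148*219) = -349492*(28952294784 + 32412) = -349492*28952327196 = -10118606736384432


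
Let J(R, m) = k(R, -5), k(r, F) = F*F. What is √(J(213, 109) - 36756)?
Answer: I*√36731 ≈ 191.65*I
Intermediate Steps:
k(r, F) = F²
J(R, m) = 25 (J(R, m) = (-5)² = 25)
√(J(213, 109) - 36756) = √(25 - 36756) = √(-36731) = I*√36731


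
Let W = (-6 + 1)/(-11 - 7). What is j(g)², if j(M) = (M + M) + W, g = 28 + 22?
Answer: 3258025/324 ≈ 10056.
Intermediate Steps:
W = 5/18 (W = -5/(-18) = -5*(-1/18) = 5/18 ≈ 0.27778)
g = 50
j(M) = 5/18 + 2*M (j(M) = (M + M) + 5/18 = 2*M + 5/18 = 5/18 + 2*M)
j(g)² = (5/18 + 2*50)² = (5/18 + 100)² = (1805/18)² = 3258025/324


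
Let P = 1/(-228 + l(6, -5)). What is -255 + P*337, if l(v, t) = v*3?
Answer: -53887/210 ≈ -256.60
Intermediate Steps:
l(v, t) = 3*v
P = -1/210 (P = 1/(-228 + 3*6) = 1/(-228 + 18) = 1/(-210) = -1/210 ≈ -0.0047619)
-255 + P*337 = -255 - 1/210*337 = -255 - 337/210 = -53887/210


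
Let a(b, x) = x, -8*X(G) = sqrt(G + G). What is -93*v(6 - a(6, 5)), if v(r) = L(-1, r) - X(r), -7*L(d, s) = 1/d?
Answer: -93/7 - 93*sqrt(2)/8 ≈ -29.726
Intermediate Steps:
L(d, s) = -1/(7*d)
X(G) = -sqrt(2)*sqrt(G)/8 (X(G) = -sqrt(G + G)/8 = -sqrt(2)*sqrt(G)/8)
v(r) = 1/7 + sqrt(2)*sqrt(r)/8 (v(r) = -1/7/(-1) - (-1)*sqrt(2)*sqrt(r)/8 = -1/7*(-1) + sqrt(2)*sqrt(r)/8 = 1/7 + sqrt(2)*sqrt(r)/8)
-93*v(6 - a(6, 5)) = -93*(1/7 + sqrt(2)*sqrt(6 - 1*5)/8) = -93*(1/7 + sqrt(2)*sqrt(6 - 5)/8) = -93*(1/7 + sqrt(2)*sqrt(1)/8) = -93*(1/7 + (1/8)*sqrt(2)*1) = -93*(1/7 + sqrt(2)/8) = -93/7 - 93*sqrt(2)/8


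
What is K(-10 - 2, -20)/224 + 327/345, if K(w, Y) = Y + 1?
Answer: 22231/25760 ≈ 0.86300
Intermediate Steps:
K(w, Y) = 1 + Y
K(-10 - 2, -20)/224 + 327/345 = (1 - 20)/224 + 327/345 = -19*1/224 + 327*(1/345) = -19/224 + 109/115 = 22231/25760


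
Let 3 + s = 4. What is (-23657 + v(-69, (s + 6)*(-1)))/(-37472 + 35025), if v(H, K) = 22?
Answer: 23635/2447 ≈ 9.6588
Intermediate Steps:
s = 1 (s = -3 + 4 = 1)
(-23657 + v(-69, (s + 6)*(-1)))/(-37472 + 35025) = (-23657 + 22)/(-37472 + 35025) = -23635/(-2447) = -23635*(-1/2447) = 23635/2447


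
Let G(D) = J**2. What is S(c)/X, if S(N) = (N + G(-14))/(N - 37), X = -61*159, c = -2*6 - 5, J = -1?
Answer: -8/261873 ≈ -3.0549e-5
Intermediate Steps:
G(D) = 1 (G(D) = (-1)**2 = 1)
c = -17 (c = -12 - 5 = -17)
X = -9699
S(N) = (1 + N)/(-37 + N) (S(N) = (N + 1)/(N - 37) = (1 + N)/(-37 + N))
S(c)/X = ((1 - 17)/(-37 - 17))/(-9699) = (-16/(-54))*(-1/9699) = -1/54*(-16)*(-1/9699) = (8/27)*(-1/9699) = -8/261873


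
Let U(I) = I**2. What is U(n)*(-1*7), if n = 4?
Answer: -112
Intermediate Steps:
U(n)*(-1*7) = 4**2*(-1*7) = 16*(-7) = -112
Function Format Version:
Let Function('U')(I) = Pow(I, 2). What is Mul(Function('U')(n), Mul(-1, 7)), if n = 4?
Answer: -112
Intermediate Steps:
Mul(Function('U')(n), Mul(-1, 7)) = Mul(Pow(4, 2), Mul(-1, 7)) = Mul(16, -7) = -112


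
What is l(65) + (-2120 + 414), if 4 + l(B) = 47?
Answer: -1663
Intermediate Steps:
l(B) = 43 (l(B) = -4 + 47 = 43)
l(65) + (-2120 + 414) = 43 + (-2120 + 414) = 43 - 1706 = -1663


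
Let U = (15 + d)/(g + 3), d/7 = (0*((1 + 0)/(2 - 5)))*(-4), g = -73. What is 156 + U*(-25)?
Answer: 2259/14 ≈ 161.36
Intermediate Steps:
d = 0 (d = 7*((0*((1 + 0)/(2 - 5)))*(-4)) = 7*((0*(1/(-3)))*(-4)) = 7*((0*(1*(-1/3)))*(-4)) = 7*((0*(-1/3))*(-4)) = 7*(0*(-4)) = 7*0 = 0)
U = -3/14 (U = (15 + 0)/(-73 + 3) = 15/(-70) = 15*(-1/70) = -3/14 ≈ -0.21429)
156 + U*(-25) = 156 - 3/14*(-25) = 156 + 75/14 = 2259/14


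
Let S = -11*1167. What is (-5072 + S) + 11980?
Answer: -5929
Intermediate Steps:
S = -12837
(-5072 + S) + 11980 = (-5072 - 12837) + 11980 = -17909 + 11980 = -5929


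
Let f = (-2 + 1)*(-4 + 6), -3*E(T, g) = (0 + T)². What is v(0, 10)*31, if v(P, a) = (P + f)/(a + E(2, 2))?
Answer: -93/13 ≈ -7.1538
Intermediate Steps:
E(T, g) = -T²/3 (E(T, g) = -(0 + T)²/3 = -T²/3)
f = -2 (f = -1*2 = -2)
v(P, a) = (-2 + P)/(-4/3 + a) (v(P, a) = (P - 2)/(a - ⅓*2²) = (-2 + P)/(a - ⅓*4) = (-2 + P)/(a - 4/3) = (-2 + P)/(-4/3 + a))
v(0, 10)*31 = (3*(-2 + 0)/(-4 + 3*10))*31 = (3*(-2)/(-4 + 30))*31 = (3*(-2)/26)*31 = (3*(1/26)*(-2))*31 = -3/13*31 = -93/13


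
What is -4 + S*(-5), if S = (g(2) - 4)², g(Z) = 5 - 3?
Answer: -24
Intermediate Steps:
g(Z) = 2
S = 4 (S = (2 - 4)² = (-2)² = 4)
-4 + S*(-5) = -4 + 4*(-5) = -4 - 20 = -24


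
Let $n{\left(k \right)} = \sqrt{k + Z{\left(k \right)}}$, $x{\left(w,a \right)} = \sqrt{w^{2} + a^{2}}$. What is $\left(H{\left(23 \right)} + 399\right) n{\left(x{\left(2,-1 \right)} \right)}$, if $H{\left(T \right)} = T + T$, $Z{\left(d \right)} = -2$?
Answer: $445 \sqrt{-2 + \sqrt{5}} \approx 216.21$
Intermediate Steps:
$x{\left(w,a \right)} = \sqrt{a^{2} + w^{2}}$
$n{\left(k \right)} = \sqrt{-2 + k}$ ($n{\left(k \right)} = \sqrt{k - 2} = \sqrt{-2 + k}$)
$H{\left(T \right)} = 2 T$
$\left(H{\left(23 \right)} + 399\right) n{\left(x{\left(2,-1 \right)} \right)} = \left(2 \cdot 23 + 399\right) \sqrt{-2 + \sqrt{\left(-1\right)^{2} + 2^{2}}} = \left(46 + 399\right) \sqrt{-2 + \sqrt{1 + 4}} = 445 \sqrt{-2 + \sqrt{5}}$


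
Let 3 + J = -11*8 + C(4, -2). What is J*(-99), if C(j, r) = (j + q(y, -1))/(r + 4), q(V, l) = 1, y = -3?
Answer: 17523/2 ≈ 8761.5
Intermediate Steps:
C(j, r) = (1 + j)/(4 + r) (C(j, r) = (j + 1)/(r + 4) = (1 + j)/(4 + r))
J = -177/2 (J = -3 + (-11*8 + (1 + 4)/(4 - 2)) = -3 + (-88 + 5/2) = -3 - 171/2 = -177/2 ≈ -88.500)
J*(-99) = -177/2*(-99) = 17523/2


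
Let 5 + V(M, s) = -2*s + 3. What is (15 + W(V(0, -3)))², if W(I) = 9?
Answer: 576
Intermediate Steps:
V(M, s) = -2 - 2*s (V(M, s) = -5 + (-2*s + 3) = -5 + (3 - 2*s) = -2 - 2*s)
(15 + W(V(0, -3)))² = (15 + 9)² = 24² = 576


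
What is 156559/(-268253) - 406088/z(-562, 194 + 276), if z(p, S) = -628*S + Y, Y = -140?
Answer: 15675612891/19803777725 ≈ 0.79155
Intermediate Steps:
z(p, S) = -140 - 628*S (z(p, S) = -628*S - 140 = -140 - 628*S)
156559/(-268253) - 406088/z(-562, 194 + 276) = 156559/(-268253) - 406088/(-140 - 628*(194 + 276)) = 156559*(-1/268253) - 406088/(-140 - 628*470) = -156559/268253 - 406088/(-140 - 295160) = -156559/268253 - 406088/(-295300) = -156559/268253 - 406088*(-1/295300) = -156559/268253 + 101522/73825 = 15675612891/19803777725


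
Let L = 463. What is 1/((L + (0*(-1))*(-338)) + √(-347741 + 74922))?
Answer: 463/487188 - I*√272819/487188 ≈ 0.00095035 - 0.0010721*I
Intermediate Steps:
1/((L + (0*(-1))*(-338)) + √(-347741 + 74922)) = 1/((463 + (0*(-1))*(-338)) + √(-347741 + 74922)) = 1/((463 + 0*(-338)) + √(-272819)) = 1/((463 + 0) + I*√272819) = 1/(463 + I*√272819)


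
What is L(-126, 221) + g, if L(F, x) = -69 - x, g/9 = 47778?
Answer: 429712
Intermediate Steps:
g = 430002 (g = 9*47778 = 430002)
L(-126, 221) + g = (-69 - 1*221) + 430002 = (-69 - 221) + 430002 = -290 + 430002 = 429712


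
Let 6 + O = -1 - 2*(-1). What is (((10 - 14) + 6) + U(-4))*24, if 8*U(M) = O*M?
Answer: 108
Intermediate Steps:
O = -5 (O = -6 + (-1 - 2*(-1)) = -6 + (-1 + 2) = -6 + 1 = -5)
U(M) = -5*M/8 (U(M) = (-5*M)/8 = -5*M/8)
(((10 - 14) + 6) + U(-4))*24 = (((10 - 14) + 6) - 5/8*(-4))*24 = ((-4 + 6) + 5/2)*24 = (2 + 5/2)*24 = (9/2)*24 = 108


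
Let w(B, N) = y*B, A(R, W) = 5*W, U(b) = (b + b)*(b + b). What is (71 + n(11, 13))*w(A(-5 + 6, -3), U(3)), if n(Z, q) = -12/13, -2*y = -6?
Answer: -40995/13 ≈ -3153.5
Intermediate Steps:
y = 3 (y = -½*(-6) = 3)
U(b) = 4*b² (U(b) = (2*b)*(2*b) = 4*b²)
n(Z, q) = -12/13 (n(Z, q) = -12*1/13 = -12/13)
w(B, N) = 3*B
(71 + n(11, 13))*w(A(-5 + 6, -3), U(3)) = (71 - 12/13)*(3*(5*(-3))) = 911*(3*(-15))/13 = (911/13)*(-45) = -40995/13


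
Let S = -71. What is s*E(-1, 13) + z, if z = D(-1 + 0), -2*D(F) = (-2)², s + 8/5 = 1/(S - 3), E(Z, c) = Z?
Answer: -143/370 ≈ -0.38649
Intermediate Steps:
s = -597/370 (s = -8/5 + 1/(-71 - 3) = -8/5 + 1/(-74) = -8/5 - 1/74 = -597/370 ≈ -1.6135)
D(F) = -2 (D(F) = -½*(-2)² = -½*4 = -2)
z = -2
s*E(-1, 13) + z = -597/370*(-1) - 2 = 597/370 - 2 = -143/370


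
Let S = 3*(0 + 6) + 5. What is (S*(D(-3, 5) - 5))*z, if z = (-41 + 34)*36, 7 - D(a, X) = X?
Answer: 17388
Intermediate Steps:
D(a, X) = 7 - X
S = 23 (S = 3*6 + 5 = 18 + 5 = 23)
z = -252 (z = -7*36 = -252)
(S*(D(-3, 5) - 5))*z = (23*((7 - 1*5) - 5))*(-252) = (23*((7 - 5) - 5))*(-252) = (23*(2 - 5))*(-252) = (23*(-3))*(-252) = -69*(-252) = 17388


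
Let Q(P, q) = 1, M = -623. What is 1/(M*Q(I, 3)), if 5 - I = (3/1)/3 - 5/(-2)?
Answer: -1/623 ≈ -0.0016051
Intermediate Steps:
I = 3/2 (I = 5 - ((3/1)/3 - 5/(-2)) = 5 - ((3*1)*(⅓) - 5*(-½)) = 5 - (3*(⅓) + 5/2) = 5 - (1 + 5/2) = 5 - 1*7/2 = 5 - 7/2 = 3/2 ≈ 1.5000)
1/(M*Q(I, 3)) = 1/(-623*1) = 1/(-623) = -1/623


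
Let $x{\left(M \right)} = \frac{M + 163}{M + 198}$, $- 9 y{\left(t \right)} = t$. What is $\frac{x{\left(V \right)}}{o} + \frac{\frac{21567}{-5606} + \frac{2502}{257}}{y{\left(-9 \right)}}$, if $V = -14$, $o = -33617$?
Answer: $\frac{26237334409373}{4455874990888} \approx 5.8883$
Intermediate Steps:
$y{\left(t \right)} = - \frac{t}{9}$
$x{\left(M \right)} = \frac{163 + M}{198 + M}$
$\frac{x{\left(V \right)}}{o} + \frac{\frac{21567}{-5606} + \frac{2502}{257}}{y{\left(-9 \right)}} = \frac{\frac{1}{198 - 14} \left(163 - 14\right)}{-33617} + \frac{\frac{21567}{-5606} + \frac{2502}{257}}{\left(- \frac{1}{9}\right) \left(-9\right)} = \frac{1}{184} \cdot 149 \left(- \frac{1}{33617}\right) + \frac{21567 \left(- \frac{1}{5606}\right) + 2502 \cdot \frac{1}{257}}{1} = \frac{1}{184} \cdot 149 \left(- \frac{1}{33617}\right) + \left(- \frac{21567}{5606} + \frac{2502}{257}\right) 1 = \frac{149}{184} \left(- \frac{1}{33617}\right) + \frac{8483493}{1440742} \cdot 1 = - \frac{149}{6185528} + \frac{8483493}{1440742} = \frac{26237334409373}{4455874990888}$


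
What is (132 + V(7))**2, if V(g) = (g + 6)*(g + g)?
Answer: 98596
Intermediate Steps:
V(g) = 2*g*(6 + g) (V(g) = (6 + g)*(2*g) = 2*g*(6 + g))
(132 + V(7))**2 = (132 + 2*7*(6 + 7))**2 = (132 + 2*7*13)**2 = (132 + 182)**2 = 314**2 = 98596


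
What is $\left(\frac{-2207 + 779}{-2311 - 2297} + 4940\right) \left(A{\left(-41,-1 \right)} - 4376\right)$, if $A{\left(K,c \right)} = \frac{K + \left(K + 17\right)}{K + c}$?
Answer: $- \frac{348544633433}{16128} \approx -2.1611 \cdot 10^{7}$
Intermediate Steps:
$A{\left(K,c \right)} = \frac{17 + 2 K}{K + c}$ ($A{\left(K,c \right)} = \frac{K + \left(17 + K\right)}{K + c} = \frac{17 + 2 K}{K + c}$)
$\left(\frac{-2207 + 779}{-2311 - 2297} + 4940\right) \left(A{\left(-41,-1 \right)} - 4376\right) = \left(\frac{-2207 + 779}{-2311 - 2297} + 4940\right) \left(\frac{17 + 2 \left(-41\right)}{-41 - 1} - 4376\right) = \left(- \frac{1428}{-4608} + 4940\right) \left(\frac{17 - 82}{-42} - 4376\right) = \left(\left(-1428\right) \left(- \frac{1}{4608}\right) + 4940\right) \left(\left(- \frac{1}{42}\right) \left(-65\right) - 4376\right) = \left(\frac{119}{384} + 4940\right) \left(\frac{65}{42} - 4376\right) = \frac{1897079}{384} \left(- \frac{183727}{42}\right) = - \frac{348544633433}{16128}$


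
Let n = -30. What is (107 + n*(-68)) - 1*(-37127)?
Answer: 39274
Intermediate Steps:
(107 + n*(-68)) - 1*(-37127) = (107 - 30*(-68)) - 1*(-37127) = (107 + 2040) + 37127 = 2147 + 37127 = 39274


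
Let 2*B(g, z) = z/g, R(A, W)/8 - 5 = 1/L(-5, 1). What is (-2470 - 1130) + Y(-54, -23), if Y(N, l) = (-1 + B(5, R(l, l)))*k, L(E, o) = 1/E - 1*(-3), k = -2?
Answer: -25246/7 ≈ -3606.6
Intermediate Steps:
L(E, o) = 3 + 1/E (L(E, o) = 1/E + 3 = 3 + 1/E)
R(A, W) = 300/7 (R(A, W) = 40 + 8/(3 + 1/(-5)) = 40 + 8/(3 - ⅕) = 40 + 8/(14/5) = 40 + 8*(5/14) = 40 + 20/7 = 300/7)
B(g, z) = z/(2*g) (B(g, z) = (z/g)/2 = z/(2*g))
Y(N, l) = -46/7 (Y(N, l) = (-1 + (½)*(300/7)/5)*(-2) = (-1 + (½)*(300/7)*(⅕))*(-2) = (-1 + 30/7)*(-2) = (23/7)*(-2) = -46/7)
(-2470 - 1130) + Y(-54, -23) = (-2470 - 1130) - 46/7 = -3600 - 46/7 = -25246/7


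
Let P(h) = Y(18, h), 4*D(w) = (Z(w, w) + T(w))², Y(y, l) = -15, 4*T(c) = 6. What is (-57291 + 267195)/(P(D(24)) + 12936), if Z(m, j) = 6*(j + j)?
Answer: 69968/4307 ≈ 16.245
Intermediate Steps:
T(c) = 3/2 (T(c) = (¼)*6 = 3/2)
Z(m, j) = 12*j (Z(m, j) = 6*(2*j) = 12*j)
D(w) = (3/2 + 12*w)²/4 (D(w) = (12*w + 3/2)²/4 = (3/2 + 12*w)²/4)
P(h) = -15
(-57291 + 267195)/(P(D(24)) + 12936) = (-57291 + 267195)/(-15 + 12936) = 209904/12921 = 209904*(1/12921) = 69968/4307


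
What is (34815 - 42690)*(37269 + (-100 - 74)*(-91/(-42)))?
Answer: -290524500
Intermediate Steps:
(34815 - 42690)*(37269 + (-100 - 74)*(-91/(-42))) = -7875*(37269 - (-15834)*(-1)/42) = -7875*(37269 - 174*13/6) = -7875*(37269 - 377) = -7875*36892 = -290524500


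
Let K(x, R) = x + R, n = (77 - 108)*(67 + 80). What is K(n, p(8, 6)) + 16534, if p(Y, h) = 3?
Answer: 11980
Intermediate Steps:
n = -4557 (n = -31*147 = -4557)
K(x, R) = R + x
K(n, p(8, 6)) + 16534 = (3 - 4557) + 16534 = -4554 + 16534 = 11980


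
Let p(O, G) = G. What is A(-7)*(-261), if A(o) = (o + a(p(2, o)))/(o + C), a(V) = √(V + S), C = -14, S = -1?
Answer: -87 + 174*I*√2/7 ≈ -87.0 + 35.153*I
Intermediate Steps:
a(V) = √(-1 + V) (a(V) = √(V - 1) = √(-1 + V))
A(o) = (o + √(-1 + o))/(-14 + o) (A(o) = (o + √(-1 + o))/(o - 14) = (o + √(-1 + o))/(-14 + o))
A(-7)*(-261) = ((-7 + √(-1 - 7))/(-14 - 7))*(-261) = ((-7 + √(-8))/(-21))*(-261) = -(-7 + 2*I*√2)/21*(-261) = (⅓ - 2*I*√2/21)*(-261) = -87 + 174*I*√2/7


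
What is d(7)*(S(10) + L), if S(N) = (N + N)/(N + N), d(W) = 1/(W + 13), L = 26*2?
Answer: 53/20 ≈ 2.6500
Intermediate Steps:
L = 52
d(W) = 1/(13 + W)
S(N) = 1 (S(N) = (2*N)/((2*N)) = (2*N)*(1/(2*N)) = 1)
d(7)*(S(10) + L) = (1 + 52)/(13 + 7) = 53/20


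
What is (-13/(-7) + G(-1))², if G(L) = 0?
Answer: 169/49 ≈ 3.4490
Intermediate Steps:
(-13/(-7) + G(-1))² = (-13/(-7) + 0)² = (-13*(-⅐) + 0)² = (13/7 + 0)² = (13/7)² = 169/49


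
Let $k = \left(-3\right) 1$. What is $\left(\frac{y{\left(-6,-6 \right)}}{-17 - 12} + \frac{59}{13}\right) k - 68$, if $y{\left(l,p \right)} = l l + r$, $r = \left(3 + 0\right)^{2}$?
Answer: $- \frac{29014}{377} \approx -76.96$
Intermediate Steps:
$r = 9$ ($r = 3^{2} = 9$)
$k = -3$
$y{\left(l,p \right)} = 9 + l^{2}$ ($y{\left(l,p \right)} = l l + 9 = l^{2} + 9 = 9 + l^{2}$)
$\left(\frac{y{\left(-6,-6 \right)}}{-17 - 12} + \frac{59}{13}\right) k - 68 = \left(\frac{9 + \left(-6\right)^{2}}{-17 - 12} + \frac{59}{13}\right) \left(-3\right) - 68 = \left(\frac{9 + 36}{-29} + 59 \cdot \frac{1}{13}\right) \left(-3\right) - 68 = \left(45 \left(- \frac{1}{29}\right) + \frac{59}{13}\right) \left(-3\right) - 68 = \left(- \frac{45}{29} + \frac{59}{13}\right) \left(-3\right) - 68 = \frac{1126}{377} \left(-3\right) - 68 = - \frac{3378}{377} - 68 = - \frac{29014}{377}$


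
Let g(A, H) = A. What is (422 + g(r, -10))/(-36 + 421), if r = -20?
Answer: 402/385 ≈ 1.0442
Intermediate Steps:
(422 + g(r, -10))/(-36 + 421) = (422 - 20)/(-36 + 421) = 402/385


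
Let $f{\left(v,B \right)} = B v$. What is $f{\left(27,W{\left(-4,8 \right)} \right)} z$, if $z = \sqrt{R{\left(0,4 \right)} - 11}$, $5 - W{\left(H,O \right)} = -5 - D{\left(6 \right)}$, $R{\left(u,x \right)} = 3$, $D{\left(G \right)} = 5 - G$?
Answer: $486 i \sqrt{2} \approx 687.31 i$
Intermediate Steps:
$W{\left(H,O \right)} = 9$ ($W{\left(H,O \right)} = 5 - \left(-5 - \left(5 - 6\right)\right) = 5 - \left(-5 - -1\right) = 5 - \left(-5 + 1\right) = 5 - -4 = 5 + 4 = 9$)
$z = 2 i \sqrt{2}$ ($z = \sqrt{3 - 11} = \sqrt{-8} = 2 i \sqrt{2} \approx 2.8284 i$)
$f{\left(27,W{\left(-4,8 \right)} \right)} z = 9 \cdot 27 \cdot 2 i \sqrt{2} = 243 \cdot 2 i \sqrt{2} = 486 i \sqrt{2}$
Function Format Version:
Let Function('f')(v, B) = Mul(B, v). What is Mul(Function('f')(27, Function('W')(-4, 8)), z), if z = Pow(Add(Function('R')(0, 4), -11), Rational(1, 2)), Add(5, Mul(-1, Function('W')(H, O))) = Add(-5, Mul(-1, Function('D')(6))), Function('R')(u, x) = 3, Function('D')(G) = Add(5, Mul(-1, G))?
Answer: Mul(486, I, Pow(2, Rational(1, 2))) ≈ Mul(687.31, I)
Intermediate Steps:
Function('W')(H, O) = 9 (Function('W')(H, O) = Add(5, Mul(-1, Add(-5, Mul(-1, Add(5, Mul(-1, 6)))))) = Add(5, Mul(-1, Add(-5, Mul(-1, Add(5, -6))))) = Add(5, Mul(-1, Add(-5, Mul(-1, -1)))) = Add(5, Mul(-1, Add(-5, 1))) = Add(5, Mul(-1, -4)) = Add(5, 4) = 9)
z = Mul(2, I, Pow(2, Rational(1, 2))) (z = Pow(Add(3, -11), Rational(1, 2)) = Pow(-8, Rational(1, 2)) = Mul(2, I, Pow(2, Rational(1, 2))) ≈ Mul(2.8284, I))
Mul(Function('f')(27, Function('W')(-4, 8)), z) = Mul(Mul(9, 27), Mul(2, I, Pow(2, Rational(1, 2)))) = Mul(243, Mul(2, I, Pow(2, Rational(1, 2)))) = Mul(486, I, Pow(2, Rational(1, 2)))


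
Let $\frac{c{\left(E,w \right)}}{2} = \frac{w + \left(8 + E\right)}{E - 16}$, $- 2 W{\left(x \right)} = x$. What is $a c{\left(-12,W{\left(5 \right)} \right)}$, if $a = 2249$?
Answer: $\frac{29237}{28} \approx 1044.2$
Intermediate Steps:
$W{\left(x \right)} = - \frac{x}{2}$
$c{\left(E,w \right)} = \frac{2 \left(8 + E + w\right)}{-16 + E}$ ($c{\left(E,w \right)} = 2 \frac{w + \left(8 + E\right)}{E - 16} = 2 \frac{8 + E + w}{-16 + E} = \frac{2 \left(8 + E + w\right)}{-16 + E}$)
$a c{\left(-12,W{\left(5 \right)} \right)} = 2249 \frac{2 \left(8 - 12 - \frac{5}{2}\right)}{-16 - 12} = 2249 \frac{2 \left(8 - 12 - \frac{5}{2}\right)}{-28} = 2249 \cdot 2 \left(- \frac{1}{28}\right) \left(- \frac{13}{2}\right) = 2249 \cdot \frac{13}{28} = \frac{29237}{28}$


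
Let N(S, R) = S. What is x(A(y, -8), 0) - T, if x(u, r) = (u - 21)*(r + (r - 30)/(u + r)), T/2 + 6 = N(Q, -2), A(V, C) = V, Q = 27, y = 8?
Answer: 27/4 ≈ 6.7500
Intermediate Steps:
T = 42 (T = -12 + 2*27 = -12 + 54 = 42)
x(u, r) = (-21 + u)*(r + (-30 + r)/(r + u))
x(A(y, -8), 0) - T = (630 - 30*8 - 21*0 - 21*0² + 0*8² + 8*0² - 20*0*8)/(0 + 8) - 1*42 = (630 - 240 + 0 - 21*0 + 0*64 + 8*0 + 0)/8 - 42 = (630 - 240 + 0 + 0 + 0 + 0 + 0)/8 - 42 = (⅛)*390 - 42 = 195/4 - 42 = 27/4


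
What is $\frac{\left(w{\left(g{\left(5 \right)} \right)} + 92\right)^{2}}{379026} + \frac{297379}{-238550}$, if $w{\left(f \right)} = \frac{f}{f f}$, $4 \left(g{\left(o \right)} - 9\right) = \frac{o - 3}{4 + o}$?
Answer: $- \frac{1470467092301063}{1201140017479350} \approx -1.2242$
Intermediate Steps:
$g{\left(o \right)} = 9 + \frac{-3 + o}{4 \left(4 + o\right)}$ ($g{\left(o \right)} = 9 + \frac{\left(o - 3\right) \frac{1}{4 + o}}{4} = 9 + \frac{\left(-3 + o\right) \frac{1}{4 + o}}{4} = 9 + \frac{\frac{1}{4 + o} \left(-3 + o\right)}{4} = 9 + \frac{-3 + o}{4 \left(4 + o\right)}$)
$w{\left(f \right)} = \frac{1}{f}$ ($w{\left(f \right)} = \frac{f}{f^{2}} = \frac{1}{f}$)
$\frac{\left(w{\left(g{\left(5 \right)} \right)} + 92\right)^{2}}{379026} + \frac{297379}{-238550} = \frac{\left(\frac{1}{\frac{1}{4} \frac{1}{4 + 5} \left(141 + 37 \cdot 5\right)} + 92\right)^{2}}{379026} + \frac{297379}{-238550} = \left(\frac{1}{\frac{1}{4} \cdot \frac{1}{9} \left(141 + 185\right)} + 92\right)^{2} \cdot \frac{1}{379026} + 297379 \left(- \frac{1}{238550}\right) = \left(\frac{1}{\frac{1}{4} \cdot \frac{1}{9} \cdot 326} + 92\right)^{2} \cdot \frac{1}{379026} - \frac{297379}{238550} = \left(\frac{1}{\frac{163}{18}} + 92\right)^{2} \cdot \frac{1}{379026} - \frac{297379}{238550} = \left(\frac{18}{163} + 92\right)^{2} \cdot \frac{1}{379026} - \frac{297379}{238550} = \left(\frac{15014}{163}\right)^{2} \cdot \frac{1}{379026} - \frac{297379}{238550} = \frac{225420196}{26569} \cdot \frac{1}{379026} - \frac{297379}{238550} = \frac{112710098}{5035170897} - \frac{297379}{238550} = - \frac{1470467092301063}{1201140017479350}$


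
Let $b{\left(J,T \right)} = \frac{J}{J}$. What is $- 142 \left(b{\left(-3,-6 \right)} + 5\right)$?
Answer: $-852$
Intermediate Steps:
$b{\left(J,T \right)} = 1$
$- 142 \left(b{\left(-3,-6 \right)} + 5\right) = - 142 \left(1 + 5\right) = \left(-142\right) 6 = -852$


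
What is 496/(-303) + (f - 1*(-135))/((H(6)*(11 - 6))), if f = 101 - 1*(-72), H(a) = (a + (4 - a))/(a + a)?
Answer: 277492/1515 ≈ 183.16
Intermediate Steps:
H(a) = 2/a (H(a) = 4/((2*a)) = 4*(1/(2*a)) = 2/a)
f = 173 (f = 101 + 72 = 173)
496/(-303) + (f - 1*(-135))/((H(6)*(11 - 6))) = 496/(-303) + (173 - 1*(-135))/(((2/6)*(11 - 6))) = 496*(-1/303) + (173 + 135)/(((2*(⅙))*5)) = -496/303 + 308/(((⅓)*5)) = -496/303 + 308/(5/3) = -496/303 + 308*(⅗) = -496/303 + 924/5 = 277492/1515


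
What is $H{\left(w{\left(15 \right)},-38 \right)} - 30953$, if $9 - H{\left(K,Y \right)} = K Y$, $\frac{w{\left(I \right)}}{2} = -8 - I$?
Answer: $-32692$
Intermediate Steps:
$w{\left(I \right)} = -16 - 2 I$ ($w{\left(I \right)} = 2 \left(-8 - I\right) = -16 - 2 I$)
$H{\left(K,Y \right)} = 9 - K Y$
$H{\left(w{\left(15 \right)},-38 \right)} - 30953 = \left(9 - \left(-16 - 30\right) \left(-38\right)\right) - 30953 = \left(9 - \left(-46\right) \left(-38\right)\right) - 30953 = \left(9 - 1748\right) - 30953 = -1739 - 30953 = -32692$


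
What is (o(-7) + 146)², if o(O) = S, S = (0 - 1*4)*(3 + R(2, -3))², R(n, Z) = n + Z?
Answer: 16900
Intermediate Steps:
R(n, Z) = Z + n
S = -16 (S = (0 - 1*4)*(3 + (-3 + 2))² = (0 - 4)*(3 - 1)² = -4*2² = -4*4 = -16)
o(O) = -16
(o(-7) + 146)² = (-16 + 146)² = 130² = 16900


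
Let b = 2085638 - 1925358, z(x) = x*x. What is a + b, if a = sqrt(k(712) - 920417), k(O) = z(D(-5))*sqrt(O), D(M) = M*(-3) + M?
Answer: 160280 + sqrt(-920417 + 200*sqrt(178)) ≈ 1.6028e+5 + 957.99*I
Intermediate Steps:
D(M) = -2*M (D(M) = -3*M + M = -2*M)
z(x) = x**2
k(O) = 100*sqrt(O) (k(O) = (-2*(-5))**2*sqrt(O) = 10**2*sqrt(O) = 100*sqrt(O))
a = sqrt(-920417 + 200*sqrt(178)) (a = sqrt(100*sqrt(712) - 920417) = sqrt(100*(2*sqrt(178)) - 920417) = sqrt(200*sqrt(178) - 920417) = sqrt(-920417 + 200*sqrt(178)) ≈ 957.99*I)
b = 160280
a + b = sqrt(-920417 + 200*sqrt(178)) + 160280 = 160280 + sqrt(-920417 + 200*sqrt(178))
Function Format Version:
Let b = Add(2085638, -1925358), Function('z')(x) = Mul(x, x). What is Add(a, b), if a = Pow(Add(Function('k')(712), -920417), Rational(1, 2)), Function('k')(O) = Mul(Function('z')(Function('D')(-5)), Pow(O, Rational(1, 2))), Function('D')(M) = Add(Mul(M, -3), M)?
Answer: Add(160280, Pow(Add(-920417, Mul(200, Pow(178, Rational(1, 2)))), Rational(1, 2))) ≈ Add(1.6028e+5, Mul(957.99, I))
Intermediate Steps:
Function('D')(M) = Mul(-2, M) (Function('D')(M) = Add(Mul(-3, M), M) = Mul(-2, M))
Function('z')(x) = Pow(x, 2)
Function('k')(O) = Mul(100, Pow(O, Rational(1, 2))) (Function('k')(O) = Mul(Pow(Mul(-2, -5), 2), Pow(O, Rational(1, 2))) = Mul(Pow(10, 2), Pow(O, Rational(1, 2))) = Mul(100, Pow(O, Rational(1, 2))))
a = Pow(Add(-920417, Mul(200, Pow(178, Rational(1, 2)))), Rational(1, 2)) (a = Pow(Add(Mul(100, Pow(712, Rational(1, 2))), -920417), Rational(1, 2)) = Pow(Add(Mul(100, Mul(2, Pow(178, Rational(1, 2)))), -920417), Rational(1, 2)) = Pow(Add(Mul(200, Pow(178, Rational(1, 2))), -920417), Rational(1, 2)) = Pow(Add(-920417, Mul(200, Pow(178, Rational(1, 2)))), Rational(1, 2)) ≈ Mul(957.99, I))
b = 160280
Add(a, b) = Add(Pow(Add(-920417, Mul(200, Pow(178, Rational(1, 2)))), Rational(1, 2)), 160280) = Add(160280, Pow(Add(-920417, Mul(200, Pow(178, Rational(1, 2)))), Rational(1, 2)))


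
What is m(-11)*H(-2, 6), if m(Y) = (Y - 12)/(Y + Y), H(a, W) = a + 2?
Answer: 0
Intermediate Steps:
H(a, W) = 2 + a
m(Y) = (-12 + Y)/(2*Y) (m(Y) = (-12 + Y)/((2*Y)) = (-12 + Y)*(1/(2*Y)) = (-12 + Y)/(2*Y))
m(-11)*H(-2, 6) = ((1/2)*(-12 - 11)/(-11))*(2 - 2) = ((1/2)*(-1/11)*(-23))*0 = (23/22)*0 = 0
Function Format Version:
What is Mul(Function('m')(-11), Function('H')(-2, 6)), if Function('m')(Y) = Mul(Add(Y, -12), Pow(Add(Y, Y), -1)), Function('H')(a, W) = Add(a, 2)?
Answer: 0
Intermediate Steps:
Function('H')(a, W) = Add(2, a)
Function('m')(Y) = Mul(Rational(1, 2), Pow(Y, -1), Add(-12, Y)) (Function('m')(Y) = Mul(Add(-12, Y), Pow(Mul(2, Y), -1)) = Mul(Add(-12, Y), Mul(Rational(1, 2), Pow(Y, -1))) = Mul(Rational(1, 2), Pow(Y, -1), Add(-12, Y)))
Mul(Function('m')(-11), Function('H')(-2, 6)) = Mul(Mul(Rational(1, 2), Pow(-11, -1), Add(-12, -11)), Add(2, -2)) = Mul(Mul(Rational(1, 2), Rational(-1, 11), -23), 0) = Mul(Rational(23, 22), 0) = 0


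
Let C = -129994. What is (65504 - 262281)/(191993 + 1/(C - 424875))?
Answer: -109185457213/106530963916 ≈ -1.0249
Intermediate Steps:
(65504 - 262281)/(191993 + 1/(C - 424875)) = (65504 - 262281)/(191993 + 1/(-129994 - 424875)) = -196777/(191993 + 1/(-554869)) = -196777/(191993 - 1/554869) = -196777/106530963916/554869 = -196777*554869/106530963916 = -109185457213/106530963916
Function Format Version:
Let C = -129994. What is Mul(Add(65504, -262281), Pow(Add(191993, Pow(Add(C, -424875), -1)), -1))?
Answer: Rational(-109185457213, 106530963916) ≈ -1.0249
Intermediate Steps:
Mul(Add(65504, -262281), Pow(Add(191993, Pow(Add(C, -424875), -1)), -1)) = Mul(Add(65504, -262281), Pow(Add(191993, Pow(Add(-129994, -424875), -1)), -1)) = Mul(-196777, Pow(Add(191993, Pow(-554869, -1)), -1)) = Mul(-196777, Pow(Add(191993, Rational(-1, 554869)), -1)) = Mul(-196777, Pow(Rational(106530963916, 554869), -1)) = Mul(-196777, Rational(554869, 106530963916)) = Rational(-109185457213, 106530963916)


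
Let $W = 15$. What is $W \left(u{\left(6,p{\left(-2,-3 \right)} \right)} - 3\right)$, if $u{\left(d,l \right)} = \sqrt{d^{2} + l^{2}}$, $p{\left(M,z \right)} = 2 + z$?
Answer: $-45 + 15 \sqrt{37} \approx 46.241$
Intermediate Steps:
$W \left(u{\left(6,p{\left(-2,-3 \right)} \right)} - 3\right) = 15 \left(\sqrt{6^{2} + \left(2 - 3\right)^{2}} - 3\right) = 15 \left(\sqrt{36 + \left(-1\right)^{2}} - 3\right) = 15 \left(\sqrt{36 + 1} - 3\right) = 15 \left(\sqrt{37} - 3\right) = 15 \left(-3 + \sqrt{37}\right) = -45 + 15 \sqrt{37}$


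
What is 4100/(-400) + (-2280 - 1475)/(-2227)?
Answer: -76287/8908 ≈ -8.5639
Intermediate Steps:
4100/(-400) + (-2280 - 1475)/(-2227) = 4100*(-1/400) - 3755*(-1/2227) = -41/4 + 3755/2227 = -76287/8908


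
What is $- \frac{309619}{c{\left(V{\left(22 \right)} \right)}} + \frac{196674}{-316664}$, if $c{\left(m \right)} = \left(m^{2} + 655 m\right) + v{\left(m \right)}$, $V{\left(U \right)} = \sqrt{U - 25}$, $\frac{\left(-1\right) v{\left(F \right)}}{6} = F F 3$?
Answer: $\frac{5 \left(- 12882147 \sqrt{3} + 9805522139 i\right)}{158332 \left(- 51 i + 655 \sqrt{3}\right)} \approx -12.865 + 272.36 i$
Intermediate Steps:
$v{\left(F \right)} = - 18 F^{2}$ ($v{\left(F \right)} = - 6 F F 3 = - 6 F^{2} \cdot 3 = - 6 \cdot 3 F^{2} = - 18 F^{2}$)
$V{\left(U \right)} = \sqrt{-25 + U}$
$c{\left(m \right)} = - 17 m^{2} + 655 m$ ($c{\left(m \right)} = \left(m^{2} + 655 m\right) - 18 m^{2} = - 17 m^{2} + 655 m$)
$- \frac{309619}{c{\left(V{\left(22 \right)} \right)}} + \frac{196674}{-316664} = - \frac{309619}{\sqrt{-25 + 22} \left(655 - 17 \sqrt{-25 + 22}\right)} + \frac{196674}{-316664} = - \frac{309619}{\sqrt{-3} \left(655 - 17 \sqrt{-3}\right)} + 196674 \left(- \frac{1}{316664}\right) = - \frac{309619}{i \sqrt{3} \left(655 - 17 i \sqrt{3}\right)} - \frac{98337}{158332} = - 309619 \left(- \frac{i \sqrt{3}}{3 \left(655 - 17 i \sqrt{3}\right)}\right) - \frac{98337}{158332} = \frac{309619 i \sqrt{3}}{3 \left(655 - 17 i \sqrt{3}\right)} - \frac{98337}{158332} = - \frac{98337}{158332} + \frac{309619 i \sqrt{3}}{3 \left(655 - 17 i \sqrt{3}\right)}$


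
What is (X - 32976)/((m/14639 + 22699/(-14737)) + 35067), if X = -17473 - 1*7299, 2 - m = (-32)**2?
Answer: -6229130744182/3782414947153 ≈ -1.6469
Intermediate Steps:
m = -1022 (m = 2 - 1*(-32)**2 = 2 - 1*1024 = 2 - 1024 = -1022)
X = -24772 (X = -17473 - 7299 = -24772)
(X - 32976)/((m/14639 + 22699/(-14737)) + 35067) = (-24772 - 32976)/((-1022/14639 + 22699/(-14737)) + 35067) = -57748/((-1022*1/14639 + 22699*(-1/14737)) + 35067) = -57748/((-1022/14639 - 22699/14737) + 35067) = -57748/(-347351875/215734943 + 35067) = -57748/7564829894306/215734943 = -57748*215734943/7564829894306 = -6229130744182/3782414947153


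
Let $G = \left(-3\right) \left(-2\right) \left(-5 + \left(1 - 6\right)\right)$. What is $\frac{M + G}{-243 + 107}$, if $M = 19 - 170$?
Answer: $\frac{211}{136} \approx 1.5515$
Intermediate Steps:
$M = -151$
$G = -60$ ($G = 6 \left(-5 + \left(1 - 6\right)\right) = 6 \left(-5 - 5\right) = 6 \left(-10\right) = -60$)
$\frac{M + G}{-243 + 107} = \frac{-151 - 60}{-243 + 107} = - \frac{211}{-136} = \left(-211\right) \left(- \frac{1}{136}\right) = \frac{211}{136}$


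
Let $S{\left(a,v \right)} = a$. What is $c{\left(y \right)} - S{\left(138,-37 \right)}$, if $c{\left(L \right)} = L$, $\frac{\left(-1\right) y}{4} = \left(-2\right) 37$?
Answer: $158$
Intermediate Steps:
$y = 296$ ($y = - 4 \left(\left(-2\right) 37\right) = \left(-4\right) \left(-74\right) = 296$)
$c{\left(y \right)} - S{\left(138,-37 \right)} = 296 - 138 = 158$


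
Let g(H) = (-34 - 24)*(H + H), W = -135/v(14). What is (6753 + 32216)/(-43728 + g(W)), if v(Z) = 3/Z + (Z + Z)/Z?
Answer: -1208039/1136328 ≈ -1.0631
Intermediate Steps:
v(Z) = 2 + 3/Z (v(Z) = 3/Z + (2*Z)/Z = 3/Z + 2 = 2 + 3/Z)
W = -1890/31 (W = -135/(2 + 3/14) = -135/31/14 = -135*14/31 = -1890/31 ≈ -60.968)
g(H) = -116*H
(6753 + 32216)/(-43728 + g(W)) = (6753 + 32216)/(-43728 - 116*(-1890/31)) = 38969/(-43728 + 219240/31) = 38969/(-1136328/31) = 38969*(-31/1136328) = -1208039/1136328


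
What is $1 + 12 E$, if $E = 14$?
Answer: $169$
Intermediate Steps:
$1 + 12 E = 1 + 12 \cdot 14 = 1 + 168 = 169$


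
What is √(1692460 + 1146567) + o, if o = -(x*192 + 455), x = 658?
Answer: -126791 + √2839027 ≈ -1.2511e+5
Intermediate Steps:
o = -126791 (o = -(658*192 + 455) = -(126336 + 455) = -1*126791 = -126791)
√(1692460 + 1146567) + o = √(1692460 + 1146567) - 126791 = √2839027 - 126791 = -126791 + √2839027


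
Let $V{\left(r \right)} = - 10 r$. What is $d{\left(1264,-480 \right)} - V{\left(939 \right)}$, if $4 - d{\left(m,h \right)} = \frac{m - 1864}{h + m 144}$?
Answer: $\frac{71056241}{7564} \approx 9394.0$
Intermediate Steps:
$d{\left(m,h \right)} = 4 - \frac{-1864 + m}{h + 144 m}$ ($d{\left(m,h \right)} = 4 - \frac{m - 1864}{h + m 144} = 4 - \frac{-1864 + m}{h + 144 m}$)
$d{\left(1264,-480 \right)} - V{\left(939 \right)} = \frac{1864 + 4 \left(-480\right) + 575 \cdot 1264}{-480 + 144 \cdot 1264} - \left(-10\right) 939 = \frac{1864 - 1920 + 726800}{-480 + 182016} - -9390 = \frac{1}{181536} \cdot 726744 + 9390 = \frac{30281}{7564} + 9390 = \frac{71056241}{7564}$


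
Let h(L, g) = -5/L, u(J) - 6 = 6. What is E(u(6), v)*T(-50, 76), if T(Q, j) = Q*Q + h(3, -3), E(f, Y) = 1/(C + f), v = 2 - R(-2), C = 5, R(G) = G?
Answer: 7495/51 ≈ 146.96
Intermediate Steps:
u(J) = 12 (u(J) = 6 + 6 = 12)
v = 4 (v = 2 - 1*(-2) = 2 + 2 = 4)
E(f, Y) = 1/(5 + f)
T(Q, j) = -5/3 + Q**2 (T(Q, j) = Q*Q - 5/3 = Q**2 - 5*1/3 = Q**2 - 5/3 = -5/3 + Q**2)
E(u(6), v)*T(-50, 76) = (-5/3 + (-50)**2)/(5 + 12) = (-5/3 + 2500)/17 = (1/17)*(7495/3) = 7495/51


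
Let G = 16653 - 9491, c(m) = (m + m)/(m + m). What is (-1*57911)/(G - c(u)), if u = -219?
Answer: -8273/1023 ≈ -8.0870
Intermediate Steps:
c(m) = 1 (c(m) = (2*m)/((2*m)) = (2*m)*(1/(2*m)) = 1)
G = 7162
(-1*57911)/(G - c(u)) = (-1*57911)/(7162 - 1*1) = -57911/(7162 - 1) = -57911/7161 = -57911*1/7161 = -8273/1023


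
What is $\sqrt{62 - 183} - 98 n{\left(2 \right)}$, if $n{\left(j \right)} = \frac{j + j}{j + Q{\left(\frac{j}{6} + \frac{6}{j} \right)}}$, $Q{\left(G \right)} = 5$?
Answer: $-56 + 11 i \approx -56.0 + 11.0 i$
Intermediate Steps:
$n{\left(j \right)} = \frac{2 j}{5 + j}$ ($n{\left(j \right)} = \frac{j + j}{j + 5} = \frac{2 j}{5 + j}$)
$\sqrt{62 - 183} - 98 n{\left(2 \right)} = \sqrt{62 - 183} - 98 \cdot 2 \cdot 2 \frac{1}{5 + 2} = \sqrt{-121} - 98 \cdot 2 \cdot 2 \cdot \frac{1}{7} = 11 i - 98 \cdot 2 \cdot 2 \cdot \frac{1}{7} = 11 i - 56 = -56 + 11 i$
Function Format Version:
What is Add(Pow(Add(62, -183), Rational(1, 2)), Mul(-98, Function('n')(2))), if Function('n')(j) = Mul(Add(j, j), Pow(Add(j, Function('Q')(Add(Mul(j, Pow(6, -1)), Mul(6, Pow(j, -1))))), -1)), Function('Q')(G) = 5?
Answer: Add(-56, Mul(11, I)) ≈ Add(-56.000, Mul(11.000, I))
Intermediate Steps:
Function('n')(j) = Mul(2, j, Pow(Add(5, j), -1)) (Function('n')(j) = Mul(Add(j, j), Pow(Add(j, 5), -1)) = Mul(Mul(2, j), Pow(Add(5, j), -1)) = Mul(2, j, Pow(Add(5, j), -1)))
Add(Pow(Add(62, -183), Rational(1, 2)), Mul(-98, Function('n')(2))) = Add(Pow(Add(62, -183), Rational(1, 2)), Mul(-98, Mul(2, 2, Pow(Add(5, 2), -1)))) = Add(Pow(-121, Rational(1, 2)), Mul(-98, Mul(2, 2, Pow(7, -1)))) = Add(Mul(11, I), Mul(-98, Mul(2, 2, Rational(1, 7)))) = Add(Mul(11, I), Mul(-98, Rational(4, 7))) = Add(Mul(11, I), -56) = Add(-56, Mul(11, I))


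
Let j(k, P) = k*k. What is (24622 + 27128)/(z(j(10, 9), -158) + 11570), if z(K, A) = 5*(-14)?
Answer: 9/2 ≈ 4.5000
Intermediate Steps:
j(k, P) = k**2
z(K, A) = -70
(24622 + 27128)/(z(j(10, 9), -158) + 11570) = (24622 + 27128)/(-70 + 11570) = 51750/11500 = 51750*(1/11500) = 9/2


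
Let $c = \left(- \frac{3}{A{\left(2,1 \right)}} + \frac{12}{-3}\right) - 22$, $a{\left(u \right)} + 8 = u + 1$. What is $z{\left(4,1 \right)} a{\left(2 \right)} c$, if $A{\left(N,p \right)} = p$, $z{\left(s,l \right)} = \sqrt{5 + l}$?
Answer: $145 \sqrt{6} \approx 355.18$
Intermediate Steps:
$a{\left(u \right)} = -7 + u$ ($a{\left(u \right)} = -8 + \left(u + 1\right) = -8 + \left(1 + u\right) = -7 + u$)
$c = -29$ ($c = \left(- \frac{3}{1} + \frac{12}{-3}\right) - 22 = \left(\left(-3\right) 1 + 12 \left(- \frac{1}{3}\right)\right) - 22 = \left(-3 - 4\right) - 22 = -7 - 22 = -29$)
$z{\left(4,1 \right)} a{\left(2 \right)} c = \sqrt{5 + 1} \left(-7 + 2\right) \left(-29\right) = \sqrt{6} \left(-5\right) \left(-29\right) = - 5 \sqrt{6} \left(-29\right) = 145 \sqrt{6}$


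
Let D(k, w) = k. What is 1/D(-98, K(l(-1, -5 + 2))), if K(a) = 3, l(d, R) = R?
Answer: -1/98 ≈ -0.010204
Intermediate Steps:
1/D(-98, K(l(-1, -5 + 2))) = 1/(-98) = -1/98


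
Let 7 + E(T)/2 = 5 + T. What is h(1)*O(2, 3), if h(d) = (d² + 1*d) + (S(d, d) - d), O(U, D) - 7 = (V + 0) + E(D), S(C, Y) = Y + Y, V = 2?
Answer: 33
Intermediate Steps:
S(C, Y) = 2*Y
E(T) = -4 + 2*T (E(T) = -14 + 2*(5 + T) = -14 + (10 + 2*T) = -4 + 2*T)
O(U, D) = 5 + 2*D (O(U, D) = 7 + ((2 + 0) + (-4 + 2*D)) = 7 + (2 + (-4 + 2*D)) = 7 + (-2 + 2*D) = 5 + 2*D)
h(d) = d² + 2*d (h(d) = (d² + 1*d) + (2*d - d) = (d² + d) + d = (d + d²) + d = d² + 2*d)
h(1)*O(2, 3) = (1*(2 + 1))*(5 + 2*3) = (1*3)*(5 + 6) = 3*11 = 33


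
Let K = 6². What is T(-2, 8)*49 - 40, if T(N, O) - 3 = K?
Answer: 1871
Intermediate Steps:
K = 36
T(N, O) = 39 (T(N, O) = 3 + 36 = 39)
T(-2, 8)*49 - 40 = 39*49 - 40 = 1911 - 40 = 1871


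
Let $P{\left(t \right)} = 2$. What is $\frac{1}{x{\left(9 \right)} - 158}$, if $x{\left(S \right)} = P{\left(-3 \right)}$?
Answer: $- \frac{1}{156} \approx -0.0064103$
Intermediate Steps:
$x{\left(S \right)} = 2$
$\frac{1}{x{\left(9 \right)} - 158} = \frac{1}{2 - 158} = \frac{1}{-156} = - \frac{1}{156}$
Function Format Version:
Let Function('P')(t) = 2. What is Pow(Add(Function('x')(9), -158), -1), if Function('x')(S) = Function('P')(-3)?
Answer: Rational(-1, 156) ≈ -0.0064103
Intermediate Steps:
Function('x')(S) = 2
Pow(Add(Function('x')(9), -158), -1) = Pow(Add(2, -158), -1) = Pow(-156, -1) = Rational(-1, 156)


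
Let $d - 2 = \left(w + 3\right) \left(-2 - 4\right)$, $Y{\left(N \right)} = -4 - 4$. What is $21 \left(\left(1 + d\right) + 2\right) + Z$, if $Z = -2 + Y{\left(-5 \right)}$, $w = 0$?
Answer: $-283$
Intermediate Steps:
$Y{\left(N \right)} = -8$
$d = -16$ ($d = 2 + \left(0 + 3\right) \left(-2 - 4\right) = 2 + 3 \left(-6\right) = 2 - 18 = -16$)
$Z = -10$ ($Z = -2 - 8 = -10$)
$21 \left(\left(1 + d\right) + 2\right) + Z = 21 \left(\left(1 - 16\right) + 2\right) - 10 = 21 \left(-15 + 2\right) - 10 = 21 \left(-13\right) - 10 = -273 - 10 = -283$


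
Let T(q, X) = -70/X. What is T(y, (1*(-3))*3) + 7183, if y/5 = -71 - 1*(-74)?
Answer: 64717/9 ≈ 7190.8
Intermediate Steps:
y = 15 (y = 5*(-71 - 1*(-74)) = 5*(-71 + 74) = 5*3 = 15)
T(y, (1*(-3))*3) + 7183 = -70/((1*(-3))*3) + 7183 = -70/((-3*3)) + 7183 = -70/(-9) + 7183 = -70*(-1/9) + 7183 = 70/9 + 7183 = 64717/9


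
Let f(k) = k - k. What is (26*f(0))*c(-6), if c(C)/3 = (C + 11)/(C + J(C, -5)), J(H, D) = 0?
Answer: 0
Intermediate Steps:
f(k) = 0
c(C) = 3*(11 + C)/C (c(C) = 3*((C + 11)/(C + 0)) = 3*((11 + C)/C) = 3*(11 + C)/C)
(26*f(0))*c(-6) = (26*0)*(3 + 33/(-6)) = 0*(3 + 33*(-1/6)) = 0*(3 - 11/2) = 0*(-5/2) = 0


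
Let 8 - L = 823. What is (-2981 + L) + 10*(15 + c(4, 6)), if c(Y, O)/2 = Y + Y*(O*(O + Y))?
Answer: 1234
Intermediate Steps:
L = -815 (L = 8 - 1*823 = 8 - 823 = -815)
c(Y, O) = 2*Y + 2*O*Y*(O + Y) (c(Y, O) = 2*(Y + Y*(O*(O + Y))) = 2*(Y + O*Y*(O + Y)) = 2*Y + 2*O*Y*(O + Y))
(-2981 + L) + 10*(15 + c(4, 6)) = (-2981 - 815) + 10*(15 + 2*4*(1 + 6² + 6*4)) = -3796 + 10*(15 + 2*4*(1 + 36 + 24)) = -3796 + 10*(15 + 2*4*61) = -3796 + 10*(15 + 488) = -3796 + 10*503 = -3796 + 5030 = 1234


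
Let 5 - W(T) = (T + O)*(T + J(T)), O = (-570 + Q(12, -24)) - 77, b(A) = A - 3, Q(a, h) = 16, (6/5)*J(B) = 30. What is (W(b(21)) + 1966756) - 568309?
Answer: 1424811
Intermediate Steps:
J(B) = 25 (J(B) = (⅚)*30 = 25)
b(A) = -3 + A
O = -631 (O = (-570 + 16) - 77 = -554 - 77 = -631)
W(T) = 5 - (-631 + T)*(25 + T) (W(T) = 5 - (T - 631)*(T + 25) = 5 - (-631 + T)*(25 + T))
(W(b(21)) + 1966756) - 568309 = ((15780 - (-3 + 21)² + 606*(-3 + 21)) + 1966756) - 568309 = ((15780 - 1*18² + 606*18) + 1966756) - 568309 = ((15780 - 1*324 + 10908) + 1966756) - 568309 = ((15780 - 324 + 10908) + 1966756) - 568309 = (26364 + 1966756) - 568309 = 1993120 - 568309 = 1424811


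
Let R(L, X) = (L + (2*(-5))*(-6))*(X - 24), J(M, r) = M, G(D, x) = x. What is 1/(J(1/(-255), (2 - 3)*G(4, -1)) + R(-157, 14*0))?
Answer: 255/593639 ≈ 0.00042955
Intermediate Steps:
R(L, X) = (-24 + X)*(60 + L) (R(L, X) = (L - 10*(-6))*(-24 + X) = (L + 60)*(-24 + X) = (60 + L)*(-24 + X) = (-24 + X)*(60 + L))
1/(J(1/(-255), (2 - 3)*G(4, -1)) + R(-157, 14*0)) = 1/(1/(-255) + (-1440 - 24*(-157) + 60*(14*0) - 2198*0)) = 1/(-1/255 + (-1440 + 3768 + 60*0 - 157*0)) = 1/(-1/255 + (-1440 + 3768 + 0 + 0)) = 1/(-1/255 + 2328) = 1/(593639/255) = 255/593639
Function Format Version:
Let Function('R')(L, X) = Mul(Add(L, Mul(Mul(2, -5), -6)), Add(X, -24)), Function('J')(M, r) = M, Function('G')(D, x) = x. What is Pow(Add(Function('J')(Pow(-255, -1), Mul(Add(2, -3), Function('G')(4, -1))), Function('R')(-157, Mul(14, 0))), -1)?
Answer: Rational(255, 593639) ≈ 0.00042955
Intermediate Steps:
Function('R')(L, X) = Mul(Add(-24, X), Add(60, L)) (Function('R')(L, X) = Mul(Add(L, Mul(-10, -6)), Add(-24, X)) = Mul(Add(L, 60), Add(-24, X)) = Mul(Add(60, L), Add(-24, X)) = Mul(Add(-24, X), Add(60, L)))
Pow(Add(Function('J')(Pow(-255, -1), Mul(Add(2, -3), Function('G')(4, -1))), Function('R')(-157, Mul(14, 0))), -1) = Pow(Add(Pow(-255, -1), Add(-1440, Mul(-24, -157), Mul(60, Mul(14, 0)), Mul(-157, Mul(14, 0)))), -1) = Pow(Add(Rational(-1, 255), Add(-1440, 3768, Mul(60, 0), Mul(-157, 0))), -1) = Pow(Add(Rational(-1, 255), Add(-1440, 3768, 0, 0)), -1) = Pow(Add(Rational(-1, 255), 2328), -1) = Pow(Rational(593639, 255), -1) = Rational(255, 593639)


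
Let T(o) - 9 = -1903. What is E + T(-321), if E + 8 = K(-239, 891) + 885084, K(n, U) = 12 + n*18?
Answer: 878892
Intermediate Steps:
K(n, U) = 12 + 18*n
T(o) = -1894 (T(o) = 9 - 1903 = -1894)
E = 880786 (E = -8 + ((12 + 18*(-239)) + 885084) = -8 + ((12 - 4302) + 885084) = -8 + (-4290 + 885084) = -8 + 880794 = 880786)
E + T(-321) = 880786 - 1894 = 878892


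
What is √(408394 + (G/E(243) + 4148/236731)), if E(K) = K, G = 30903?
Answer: √1854427559361032843/2130579 ≈ 639.16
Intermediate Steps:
√(408394 + (G/E(243) + 4148/236731)) = √(408394 + (30903/243 + 4148/236731)) = √(408394 + (30903*(1/243) + 4148*(1/236731))) = √(408394 + (10301/81 + 4148/236731)) = √(408394 + 2438902019/19175211) = √(7833480023153/19175211) = √1854427559361032843/2130579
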